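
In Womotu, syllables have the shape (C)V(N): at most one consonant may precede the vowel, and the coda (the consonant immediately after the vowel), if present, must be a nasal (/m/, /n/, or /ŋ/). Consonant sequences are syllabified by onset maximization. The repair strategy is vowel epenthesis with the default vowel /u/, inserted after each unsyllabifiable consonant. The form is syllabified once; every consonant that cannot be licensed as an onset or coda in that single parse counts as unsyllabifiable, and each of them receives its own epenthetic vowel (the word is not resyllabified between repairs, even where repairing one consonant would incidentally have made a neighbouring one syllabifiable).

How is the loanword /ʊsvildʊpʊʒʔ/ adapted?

ʊsuviludʊpʊʒuʔu

The consonants /s/, /l/, /ʒ/, /ʔ/ cannot be parsed into a legal (C)V(N) syllable (only a nasal (/m/, /n/, or /ŋ/) is licensed in coda position; onsets are limited to one consonant).
Inserting the epenthetic vowel yields /s/ → /su/, /l/ → /lu/, /ʒ/ → /ʒu/, /ʔ/ → /ʔu/.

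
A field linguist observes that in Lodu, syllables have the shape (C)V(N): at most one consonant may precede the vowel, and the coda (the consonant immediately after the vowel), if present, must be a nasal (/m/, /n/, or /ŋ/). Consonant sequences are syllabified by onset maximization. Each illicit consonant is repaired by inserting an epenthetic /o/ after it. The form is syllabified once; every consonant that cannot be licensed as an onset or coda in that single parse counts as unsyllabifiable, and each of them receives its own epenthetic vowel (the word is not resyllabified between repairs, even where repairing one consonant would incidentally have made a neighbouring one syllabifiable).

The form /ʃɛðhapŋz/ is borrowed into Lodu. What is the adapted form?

The consonants /ð/, /p/, /ŋ/, /z/ cannot be parsed into a legal (C)V(N) syllable (only a nasal (/m/, /n/, or /ŋ/) is licensed in coda position; onsets are limited to one consonant).
Inserting the epenthetic vowel yields /ð/ → /ðo/, /p/ → /po/, /ŋ/ → /ŋo/, /z/ → /zo/.

ʃɛðohapoŋozo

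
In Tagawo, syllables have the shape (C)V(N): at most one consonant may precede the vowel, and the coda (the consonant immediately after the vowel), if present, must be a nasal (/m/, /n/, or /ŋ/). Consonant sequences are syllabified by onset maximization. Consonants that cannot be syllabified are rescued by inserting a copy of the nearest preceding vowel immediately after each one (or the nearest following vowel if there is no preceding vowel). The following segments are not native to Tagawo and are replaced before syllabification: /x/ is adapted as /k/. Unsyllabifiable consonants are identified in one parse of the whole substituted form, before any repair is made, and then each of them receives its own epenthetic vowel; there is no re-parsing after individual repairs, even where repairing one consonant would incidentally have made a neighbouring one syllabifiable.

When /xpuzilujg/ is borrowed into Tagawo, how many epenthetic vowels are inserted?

3

After substitution the input is /kpuzilujg/.
The unsyllabifiable consonants are /k/, /j/, /g/; each receives one epenthetic vowel.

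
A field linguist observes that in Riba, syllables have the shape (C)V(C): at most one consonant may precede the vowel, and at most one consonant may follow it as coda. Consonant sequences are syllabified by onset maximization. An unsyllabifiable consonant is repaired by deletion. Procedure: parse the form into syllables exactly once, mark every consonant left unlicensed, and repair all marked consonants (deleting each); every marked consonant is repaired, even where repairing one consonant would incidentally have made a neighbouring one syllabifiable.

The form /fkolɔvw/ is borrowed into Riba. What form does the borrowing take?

kolɔv

Syllabifying with onset maximization leaves /f/, /w/ stranded (at most one coda consonant is licensed; onsets are limited to one consonant).
Each unlicensed consonant is deleted: /f/, /w/.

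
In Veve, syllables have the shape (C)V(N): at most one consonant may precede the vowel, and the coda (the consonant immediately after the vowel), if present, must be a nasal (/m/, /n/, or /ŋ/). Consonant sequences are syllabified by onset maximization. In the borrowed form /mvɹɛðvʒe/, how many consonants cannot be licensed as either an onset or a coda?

4

Under (C)V(N), the unsyllabifiable consonants are /m/, /v/, /ð/, /v/ (only a nasal (/m/, /n/, or /ŋ/) is licensed in coda position; onsets are limited to one consonant).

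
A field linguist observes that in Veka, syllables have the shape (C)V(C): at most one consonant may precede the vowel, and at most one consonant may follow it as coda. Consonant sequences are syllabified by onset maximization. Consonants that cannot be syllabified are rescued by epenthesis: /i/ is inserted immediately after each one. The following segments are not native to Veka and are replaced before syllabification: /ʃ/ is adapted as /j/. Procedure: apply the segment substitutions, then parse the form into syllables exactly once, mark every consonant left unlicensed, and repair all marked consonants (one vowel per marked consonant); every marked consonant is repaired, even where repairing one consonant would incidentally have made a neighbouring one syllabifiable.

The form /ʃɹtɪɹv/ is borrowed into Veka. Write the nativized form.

Substitution: /ʃ/ → /j/, giving /jɹtɪɹv/.
Under (C)V(C), the unsyllabifiable consonants are /j/, /ɹ/, /v/ (at most one coda consonant is licensed; onsets are limited to one consonant).
Each unlicensed consonant becomes the onset of a new syllable: /j/ → /ji/, /ɹ/ → /ɹi/, /v/ → /vi/.

jiɹitɪɹvi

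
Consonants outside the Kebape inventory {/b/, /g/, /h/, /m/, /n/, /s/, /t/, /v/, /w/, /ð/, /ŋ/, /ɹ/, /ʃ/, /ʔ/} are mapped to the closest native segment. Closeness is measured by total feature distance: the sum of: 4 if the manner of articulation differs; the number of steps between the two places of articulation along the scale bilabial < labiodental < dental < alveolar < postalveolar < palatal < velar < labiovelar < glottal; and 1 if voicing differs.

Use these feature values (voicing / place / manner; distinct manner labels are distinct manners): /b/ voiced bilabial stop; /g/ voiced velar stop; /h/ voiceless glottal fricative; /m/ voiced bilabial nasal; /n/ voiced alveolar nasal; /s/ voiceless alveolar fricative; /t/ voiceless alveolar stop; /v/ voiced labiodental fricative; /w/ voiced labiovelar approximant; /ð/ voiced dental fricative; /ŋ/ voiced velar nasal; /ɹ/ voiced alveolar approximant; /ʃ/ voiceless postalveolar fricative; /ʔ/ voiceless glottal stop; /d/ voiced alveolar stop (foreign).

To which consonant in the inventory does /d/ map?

/t/ is closest: same manner (stop), place distance 0 (alveolar→alveolar), voicing differs (+1); total 1. Next closest is /b/ at distance 3.

t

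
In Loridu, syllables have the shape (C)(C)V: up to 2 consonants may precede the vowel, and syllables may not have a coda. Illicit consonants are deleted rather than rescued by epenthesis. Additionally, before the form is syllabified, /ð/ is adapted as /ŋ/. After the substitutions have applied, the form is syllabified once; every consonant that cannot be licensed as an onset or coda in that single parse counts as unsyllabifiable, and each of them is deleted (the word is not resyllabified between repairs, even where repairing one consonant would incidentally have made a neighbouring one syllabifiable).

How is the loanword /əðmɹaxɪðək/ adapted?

əmɹaxɪŋə

Substitution: /ð/ → /ŋ/, giving /əŋmɹaxɪŋək/.
The consonants /ŋ/, /k/ cannot be parsed into a legal (C)(C)V syllable (no codas are permitted; onsets may contain at most 2 consonants).
Deleting the stranded consonants removes /ŋ/, /k/.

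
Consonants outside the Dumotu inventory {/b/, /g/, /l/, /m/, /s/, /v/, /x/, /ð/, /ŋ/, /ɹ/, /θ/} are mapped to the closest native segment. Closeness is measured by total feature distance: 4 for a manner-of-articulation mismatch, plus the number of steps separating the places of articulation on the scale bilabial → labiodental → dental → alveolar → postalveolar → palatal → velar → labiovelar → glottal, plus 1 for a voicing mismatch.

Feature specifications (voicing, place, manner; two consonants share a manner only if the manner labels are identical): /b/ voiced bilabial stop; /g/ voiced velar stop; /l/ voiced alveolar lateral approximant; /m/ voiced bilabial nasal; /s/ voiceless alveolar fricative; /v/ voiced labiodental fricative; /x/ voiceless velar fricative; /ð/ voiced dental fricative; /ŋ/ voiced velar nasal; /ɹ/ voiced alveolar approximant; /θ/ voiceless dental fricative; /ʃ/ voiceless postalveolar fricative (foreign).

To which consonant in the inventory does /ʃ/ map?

s

/s/ is closest: same manner (fricative), place distance 1 (postalveolar→alveolar), same voicing; total 1. Next closest is /x/ at distance 2.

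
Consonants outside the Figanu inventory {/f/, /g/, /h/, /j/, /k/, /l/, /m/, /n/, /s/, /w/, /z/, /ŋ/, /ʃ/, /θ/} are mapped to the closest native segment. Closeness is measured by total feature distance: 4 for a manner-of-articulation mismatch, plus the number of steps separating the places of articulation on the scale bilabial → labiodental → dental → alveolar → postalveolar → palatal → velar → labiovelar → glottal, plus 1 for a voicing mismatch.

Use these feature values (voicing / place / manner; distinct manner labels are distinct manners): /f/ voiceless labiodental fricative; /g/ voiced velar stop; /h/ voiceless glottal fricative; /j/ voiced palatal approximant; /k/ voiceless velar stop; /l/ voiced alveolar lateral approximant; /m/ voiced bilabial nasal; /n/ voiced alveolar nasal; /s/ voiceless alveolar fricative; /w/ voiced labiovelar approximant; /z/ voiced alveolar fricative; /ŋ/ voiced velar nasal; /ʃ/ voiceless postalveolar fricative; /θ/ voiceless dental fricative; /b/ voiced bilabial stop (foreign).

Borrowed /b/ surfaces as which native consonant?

m

/m/ is closest: manner differs (stop→nasal, +4), place distance 0 (bilabial→bilabial), same voicing; total 4. Next closest is /f/ at distance 6.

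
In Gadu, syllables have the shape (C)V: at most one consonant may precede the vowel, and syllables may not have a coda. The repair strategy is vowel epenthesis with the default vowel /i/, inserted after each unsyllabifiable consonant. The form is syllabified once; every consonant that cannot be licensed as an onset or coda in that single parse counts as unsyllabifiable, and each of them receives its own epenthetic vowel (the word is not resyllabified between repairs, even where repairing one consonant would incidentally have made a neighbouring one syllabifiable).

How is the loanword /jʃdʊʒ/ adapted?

Under (C)V, the unsyllabifiable consonants are /j/, /ʃ/, /ʒ/ (no codas are permitted; onsets are limited to one consonant).
Epenthesis after each stranded consonant: /j/ → /ji/, /ʃ/ → /ʃi/, /ʒ/ → /ʒi/.

jiʃidʊʒi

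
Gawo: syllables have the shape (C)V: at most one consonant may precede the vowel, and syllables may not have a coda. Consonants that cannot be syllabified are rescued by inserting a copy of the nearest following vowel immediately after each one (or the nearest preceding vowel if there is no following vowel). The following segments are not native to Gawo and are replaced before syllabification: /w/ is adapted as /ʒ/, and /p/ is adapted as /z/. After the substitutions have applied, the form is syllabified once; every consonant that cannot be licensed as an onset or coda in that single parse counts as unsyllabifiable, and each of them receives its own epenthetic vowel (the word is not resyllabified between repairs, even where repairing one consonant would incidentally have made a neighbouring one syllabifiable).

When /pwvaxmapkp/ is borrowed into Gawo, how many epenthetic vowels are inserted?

After substitution the input is /zʒvaxmazkz/.
The unsyllabifiable consonants are /z/, /ʒ/, /x/, /z/, /k/, /z/; each receives one epenthetic vowel.

6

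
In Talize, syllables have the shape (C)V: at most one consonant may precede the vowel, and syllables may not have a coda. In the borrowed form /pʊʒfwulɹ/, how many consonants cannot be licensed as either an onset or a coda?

4

Under (C)V, the unsyllabifiable consonants are /ʒ/, /f/, /l/, /ɹ/ (no codas are permitted; onsets are limited to one consonant).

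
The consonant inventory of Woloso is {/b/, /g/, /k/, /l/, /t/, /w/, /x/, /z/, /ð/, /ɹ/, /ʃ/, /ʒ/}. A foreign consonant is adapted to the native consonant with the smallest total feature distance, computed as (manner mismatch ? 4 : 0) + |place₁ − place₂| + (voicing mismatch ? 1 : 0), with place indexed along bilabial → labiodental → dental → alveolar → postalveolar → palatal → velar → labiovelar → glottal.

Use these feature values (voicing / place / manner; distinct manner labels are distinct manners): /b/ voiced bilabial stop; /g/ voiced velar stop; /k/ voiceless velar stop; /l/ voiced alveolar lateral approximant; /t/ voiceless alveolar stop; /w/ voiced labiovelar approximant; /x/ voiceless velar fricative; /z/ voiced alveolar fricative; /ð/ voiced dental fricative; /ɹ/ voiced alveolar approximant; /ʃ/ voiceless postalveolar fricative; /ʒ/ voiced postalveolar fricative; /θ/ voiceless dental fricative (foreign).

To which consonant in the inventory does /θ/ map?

ð

/ð/ is closest: same manner (fricative), place distance 0 (dental→dental), voicing differs (+1); total 1. Next closest is /z/ at distance 2.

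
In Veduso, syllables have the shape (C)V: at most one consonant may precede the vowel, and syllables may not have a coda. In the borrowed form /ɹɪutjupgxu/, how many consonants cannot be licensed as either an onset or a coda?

3

Under (C)V, the unsyllabifiable consonants are /t/, /p/, /g/ (no codas are permitted; onsets are limited to one consonant).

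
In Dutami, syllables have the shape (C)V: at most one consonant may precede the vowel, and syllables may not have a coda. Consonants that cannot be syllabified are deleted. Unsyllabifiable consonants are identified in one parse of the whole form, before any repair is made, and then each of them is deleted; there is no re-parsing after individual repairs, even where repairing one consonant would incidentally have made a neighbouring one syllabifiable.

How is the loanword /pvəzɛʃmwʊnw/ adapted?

vəzɛwʊ

Syllabifying with onset maximization leaves /p/, /ʃ/, /m/, /n/, /w/ stranded (no codas are permitted; onsets are limited to one consonant).
Deletion applies to /p/, /ʃ/, /m/, /n/, /w/.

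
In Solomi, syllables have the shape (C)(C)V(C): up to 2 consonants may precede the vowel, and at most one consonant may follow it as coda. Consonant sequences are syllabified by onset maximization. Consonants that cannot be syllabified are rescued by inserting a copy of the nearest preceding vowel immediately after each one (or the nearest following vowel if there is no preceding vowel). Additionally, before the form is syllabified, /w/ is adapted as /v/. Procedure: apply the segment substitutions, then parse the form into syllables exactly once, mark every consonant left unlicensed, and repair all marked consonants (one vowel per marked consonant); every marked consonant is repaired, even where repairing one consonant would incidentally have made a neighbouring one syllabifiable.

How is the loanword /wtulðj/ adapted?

Substitution: /w/ → /v/, giving /vtulðj/.
Syllabifying with onset maximization leaves /ð/, /j/ stranded (at most one coda consonant is licensed; onsets may contain at most 2 consonants).
Epenthesis after each stranded consonant: /ð/ → /ðu/, /j/ → /ju/.

vtulðuju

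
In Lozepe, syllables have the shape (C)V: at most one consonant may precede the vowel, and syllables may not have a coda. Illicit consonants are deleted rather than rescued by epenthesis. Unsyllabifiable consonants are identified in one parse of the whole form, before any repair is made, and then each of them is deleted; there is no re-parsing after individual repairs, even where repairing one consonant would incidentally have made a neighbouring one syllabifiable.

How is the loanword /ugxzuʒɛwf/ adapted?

The consonants /g/, /x/, /w/, /f/ cannot be parsed into a legal (C)V syllable (no codas are permitted; onsets are limited to one consonant).
Deletion applies to /g/, /x/, /w/, /f/.

uzuʒɛ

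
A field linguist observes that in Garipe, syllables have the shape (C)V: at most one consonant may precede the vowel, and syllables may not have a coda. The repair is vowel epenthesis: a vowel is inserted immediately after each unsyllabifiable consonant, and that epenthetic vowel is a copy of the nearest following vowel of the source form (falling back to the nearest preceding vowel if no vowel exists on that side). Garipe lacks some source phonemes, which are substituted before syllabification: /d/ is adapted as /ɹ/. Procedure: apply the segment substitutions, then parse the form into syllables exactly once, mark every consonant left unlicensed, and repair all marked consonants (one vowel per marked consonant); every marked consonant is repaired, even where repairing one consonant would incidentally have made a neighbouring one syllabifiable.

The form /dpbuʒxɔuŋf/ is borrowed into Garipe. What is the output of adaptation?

ɹupubuʒɔxɔuŋufu

Substitution: /d/ → /ɹ/, giving /ɹpbuʒxɔuŋf/.
Syllabifying with onset maximization leaves /ɹ/, /p/, /ʒ/, /ŋ/, /f/ stranded (no codas are permitted; onsets are limited to one consonant).
Inserting the epenthetic vowel yields /ɹ/ → /ɹu/, /p/ → /pu/, /ʒ/ → /ʒɔ/, /ŋ/ → /ŋu/, /f/ → /fu/.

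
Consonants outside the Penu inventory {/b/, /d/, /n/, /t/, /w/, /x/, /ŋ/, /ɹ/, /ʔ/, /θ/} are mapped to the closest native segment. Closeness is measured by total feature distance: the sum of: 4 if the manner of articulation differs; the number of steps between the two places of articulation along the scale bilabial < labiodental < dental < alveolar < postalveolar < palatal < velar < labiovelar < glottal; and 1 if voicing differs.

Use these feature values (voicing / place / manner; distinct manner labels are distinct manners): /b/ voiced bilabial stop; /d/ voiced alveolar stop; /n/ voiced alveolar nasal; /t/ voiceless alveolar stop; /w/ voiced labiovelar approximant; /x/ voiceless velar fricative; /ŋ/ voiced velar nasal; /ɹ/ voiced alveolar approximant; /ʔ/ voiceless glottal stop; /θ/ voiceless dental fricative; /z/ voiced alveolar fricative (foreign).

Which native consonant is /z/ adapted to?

θ

/θ/ is closest: same manner (fricative), place distance 1 (alveolar→dental), voicing differs (+1); total 2. Next closest is /d/ at distance 4.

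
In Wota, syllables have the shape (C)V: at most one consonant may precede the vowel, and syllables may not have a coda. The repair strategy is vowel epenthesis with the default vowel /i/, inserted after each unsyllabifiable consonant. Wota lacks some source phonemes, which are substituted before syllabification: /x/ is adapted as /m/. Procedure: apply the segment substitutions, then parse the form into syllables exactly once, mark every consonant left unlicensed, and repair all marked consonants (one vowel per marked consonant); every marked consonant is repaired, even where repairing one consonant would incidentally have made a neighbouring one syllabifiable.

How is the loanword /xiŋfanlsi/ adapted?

miŋifanilisi

Substitution: /x/ → /m/, giving /miŋfanlsi/.
The consonants /ŋ/, /n/, /l/ cannot be parsed into a legal (C)V syllable (no codas are permitted; onsets are limited to one consonant).
Epenthesis after each stranded consonant: /ŋ/ → /ŋi/, /n/ → /ni/, /l/ → /li/.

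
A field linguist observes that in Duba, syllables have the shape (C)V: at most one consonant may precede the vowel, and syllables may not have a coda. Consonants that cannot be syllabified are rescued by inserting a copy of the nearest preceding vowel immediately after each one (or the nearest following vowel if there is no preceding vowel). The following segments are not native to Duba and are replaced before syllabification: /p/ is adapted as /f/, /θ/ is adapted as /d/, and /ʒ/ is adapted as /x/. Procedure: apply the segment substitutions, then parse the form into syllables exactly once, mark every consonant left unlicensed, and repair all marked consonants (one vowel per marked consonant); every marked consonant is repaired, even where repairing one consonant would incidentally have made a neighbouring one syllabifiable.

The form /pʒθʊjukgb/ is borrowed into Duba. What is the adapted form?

fʊxʊdʊjukugubu

Substitution: /p/ → /f/, /ʒ/ → /x/, /θ/ → /d/, giving /fxdʊjukgb/.
Under (C)V, the unsyllabifiable consonants are /f/, /x/, /k/, /g/, /b/ (no codas are permitted; onsets are limited to one consonant).
Each unlicensed consonant becomes the onset of a new syllable: /f/ → /fʊ/, /x/ → /xʊ/, /k/ → /ku/, /g/ → /gu/, /b/ → /bu/.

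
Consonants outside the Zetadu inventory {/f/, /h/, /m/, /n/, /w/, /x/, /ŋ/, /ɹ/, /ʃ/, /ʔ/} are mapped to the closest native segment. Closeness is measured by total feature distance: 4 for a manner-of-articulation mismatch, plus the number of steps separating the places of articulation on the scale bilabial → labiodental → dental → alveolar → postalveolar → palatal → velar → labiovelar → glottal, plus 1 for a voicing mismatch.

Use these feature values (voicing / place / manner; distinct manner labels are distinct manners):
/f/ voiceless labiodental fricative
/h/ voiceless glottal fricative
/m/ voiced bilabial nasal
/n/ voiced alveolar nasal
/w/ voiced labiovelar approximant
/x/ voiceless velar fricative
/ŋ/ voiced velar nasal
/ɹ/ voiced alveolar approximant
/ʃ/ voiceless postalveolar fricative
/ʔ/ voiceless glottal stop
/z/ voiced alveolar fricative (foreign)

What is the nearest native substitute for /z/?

/ʃ/ is closest: same manner (fricative), place distance 1 (alveolar→postalveolar), voicing differs (+1); total 2. Next closest is /f/ at distance 3.

ʃ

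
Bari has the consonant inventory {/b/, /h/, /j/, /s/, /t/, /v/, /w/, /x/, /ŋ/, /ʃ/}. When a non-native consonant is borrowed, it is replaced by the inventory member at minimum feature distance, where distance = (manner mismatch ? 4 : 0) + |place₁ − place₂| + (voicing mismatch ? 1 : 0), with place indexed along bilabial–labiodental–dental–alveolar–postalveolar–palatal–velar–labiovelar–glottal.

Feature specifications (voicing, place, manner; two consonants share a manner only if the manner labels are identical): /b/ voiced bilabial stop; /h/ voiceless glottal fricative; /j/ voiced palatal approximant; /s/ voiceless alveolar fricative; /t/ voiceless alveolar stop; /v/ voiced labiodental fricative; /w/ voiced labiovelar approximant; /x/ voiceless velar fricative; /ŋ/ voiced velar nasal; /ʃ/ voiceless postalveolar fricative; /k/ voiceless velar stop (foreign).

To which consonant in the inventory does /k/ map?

/t/ is closest: same manner (stop), place distance 3 (velar→alveolar), same voicing; total 3. Next closest is /x/ at distance 4.

t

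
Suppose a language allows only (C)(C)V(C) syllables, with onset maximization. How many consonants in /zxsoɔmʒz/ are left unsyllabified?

3

The consonants /z/, /ʒ/, /z/ cannot be parsed into a legal (C)(C)V(C) syllable (at most one coda consonant is licensed; onsets may contain at most 2 consonants).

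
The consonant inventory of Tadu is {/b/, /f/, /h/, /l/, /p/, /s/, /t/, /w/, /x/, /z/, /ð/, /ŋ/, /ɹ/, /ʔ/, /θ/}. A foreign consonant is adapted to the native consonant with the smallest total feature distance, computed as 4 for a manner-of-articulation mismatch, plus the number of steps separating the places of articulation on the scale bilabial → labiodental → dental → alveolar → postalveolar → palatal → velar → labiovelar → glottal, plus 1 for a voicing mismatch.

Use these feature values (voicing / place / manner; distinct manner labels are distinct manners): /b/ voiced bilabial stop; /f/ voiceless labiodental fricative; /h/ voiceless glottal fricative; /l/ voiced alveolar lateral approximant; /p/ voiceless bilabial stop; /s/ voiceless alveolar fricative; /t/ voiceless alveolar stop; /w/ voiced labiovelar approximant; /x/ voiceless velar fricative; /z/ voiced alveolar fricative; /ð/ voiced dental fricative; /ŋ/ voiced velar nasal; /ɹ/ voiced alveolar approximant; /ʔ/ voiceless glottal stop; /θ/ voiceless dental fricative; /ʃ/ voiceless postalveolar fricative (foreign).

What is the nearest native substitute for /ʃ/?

/s/ is closest: same manner (fricative), place distance 1 (postalveolar→alveolar), same voicing; total 1. Next closest is /x/ at distance 2.

s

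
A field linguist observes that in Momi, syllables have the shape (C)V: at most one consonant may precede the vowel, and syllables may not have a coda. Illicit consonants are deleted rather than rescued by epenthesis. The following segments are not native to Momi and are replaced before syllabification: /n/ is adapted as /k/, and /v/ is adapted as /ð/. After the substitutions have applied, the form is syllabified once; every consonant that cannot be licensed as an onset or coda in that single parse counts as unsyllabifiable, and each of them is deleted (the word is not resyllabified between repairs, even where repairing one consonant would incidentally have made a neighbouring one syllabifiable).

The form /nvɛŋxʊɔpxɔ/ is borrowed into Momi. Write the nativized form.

ðɛxʊɔxɔ

Substitution: /n/ → /k/, /v/ → /ð/, giving /kðɛŋxʊɔpxɔ/.
The consonants /k/, /ŋ/, /p/ cannot be parsed into a legal (C)V syllable (no codas are permitted; onsets are limited to one consonant).
Deletion applies to /k/, /ŋ/, /p/.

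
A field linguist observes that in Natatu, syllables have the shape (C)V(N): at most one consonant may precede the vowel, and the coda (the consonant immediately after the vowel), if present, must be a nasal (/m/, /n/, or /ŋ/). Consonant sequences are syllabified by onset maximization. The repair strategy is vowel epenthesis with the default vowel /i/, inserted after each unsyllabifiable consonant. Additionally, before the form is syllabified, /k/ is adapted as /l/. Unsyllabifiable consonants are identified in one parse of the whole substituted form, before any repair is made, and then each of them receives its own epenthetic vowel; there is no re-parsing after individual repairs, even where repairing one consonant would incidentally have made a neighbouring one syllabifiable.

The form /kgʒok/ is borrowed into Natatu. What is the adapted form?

Substitution: /k/ → /l/, giving /lgʒol/.
Syllabifying with onset maximization leaves /l/, /g/, /l/ stranded (only a nasal (/m/, /n/, or /ŋ/) is licensed in coda position; onsets are limited to one consonant).
Epenthesis after each stranded consonant: /l/ → /li/, /g/ → /gi/, /l/ → /li/.

ligiʒoli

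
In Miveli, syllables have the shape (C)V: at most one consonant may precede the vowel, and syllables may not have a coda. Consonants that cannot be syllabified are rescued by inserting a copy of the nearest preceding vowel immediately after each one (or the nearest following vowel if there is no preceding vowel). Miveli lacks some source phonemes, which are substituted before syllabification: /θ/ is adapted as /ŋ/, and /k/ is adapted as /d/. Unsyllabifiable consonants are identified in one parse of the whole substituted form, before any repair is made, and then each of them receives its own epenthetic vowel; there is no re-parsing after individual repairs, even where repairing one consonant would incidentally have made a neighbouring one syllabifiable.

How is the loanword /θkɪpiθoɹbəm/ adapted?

Substitution: /θ/ → /ŋ/, /k/ → /d/, giving /ŋdɪpiŋoɹbəm/.
Under (C)V, the unsyllabifiable consonants are /ŋ/, /ɹ/, /m/ (no codas are permitted; onsets are limited to one consonant).
Inserting the epenthetic vowel yields /ŋ/ → /ŋɪ/, /ɹ/ → /ɹo/, /m/ → /mə/.

ŋɪdɪpiŋoɹobəmə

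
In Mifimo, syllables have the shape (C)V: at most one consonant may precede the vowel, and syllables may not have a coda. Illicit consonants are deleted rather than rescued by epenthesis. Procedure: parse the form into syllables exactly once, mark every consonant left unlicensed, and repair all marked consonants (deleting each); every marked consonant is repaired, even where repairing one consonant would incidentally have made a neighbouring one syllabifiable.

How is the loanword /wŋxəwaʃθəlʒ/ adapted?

xəwaθə

Syllabifying with onset maximization leaves /w/, /ŋ/, /ʃ/, /l/, /ʒ/ stranded (no codas are permitted; onsets are limited to one consonant).
Deleting the stranded consonants removes /w/, /ŋ/, /ʃ/, /l/, /ʒ/.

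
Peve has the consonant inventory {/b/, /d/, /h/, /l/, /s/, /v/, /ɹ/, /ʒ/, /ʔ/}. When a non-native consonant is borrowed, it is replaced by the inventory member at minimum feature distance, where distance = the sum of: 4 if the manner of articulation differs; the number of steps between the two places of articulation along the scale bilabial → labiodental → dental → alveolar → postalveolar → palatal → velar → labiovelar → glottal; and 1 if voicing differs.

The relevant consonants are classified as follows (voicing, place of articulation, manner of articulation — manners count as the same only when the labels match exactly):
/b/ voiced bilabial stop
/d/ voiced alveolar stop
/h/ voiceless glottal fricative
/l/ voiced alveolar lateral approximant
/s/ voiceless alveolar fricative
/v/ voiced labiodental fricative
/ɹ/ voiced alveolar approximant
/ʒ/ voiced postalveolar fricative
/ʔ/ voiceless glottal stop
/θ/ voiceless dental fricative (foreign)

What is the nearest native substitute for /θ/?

s

/s/ is closest: same manner (fricative), place distance 1 (dental→alveolar), same voicing; total 1. Next closest is /v/ at distance 2.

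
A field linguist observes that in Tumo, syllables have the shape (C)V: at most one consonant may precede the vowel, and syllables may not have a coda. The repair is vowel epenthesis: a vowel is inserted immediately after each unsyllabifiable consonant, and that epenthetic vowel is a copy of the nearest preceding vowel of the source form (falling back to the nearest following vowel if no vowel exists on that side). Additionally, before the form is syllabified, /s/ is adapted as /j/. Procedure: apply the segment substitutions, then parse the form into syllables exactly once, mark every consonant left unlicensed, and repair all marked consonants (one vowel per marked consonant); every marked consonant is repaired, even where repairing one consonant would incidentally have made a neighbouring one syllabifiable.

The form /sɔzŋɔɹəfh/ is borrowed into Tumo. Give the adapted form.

Substitution: /s/ → /j/, giving /jɔzŋɔɹəfh/.
Under (C)V, the unsyllabifiable consonants are /z/, /f/, /h/ (no codas are permitted; onsets are limited to one consonant).
Inserting the epenthetic vowel yields /z/ → /zɔ/, /f/ → /fə/, /h/ → /hə/.

jɔzɔŋɔɹəfəhə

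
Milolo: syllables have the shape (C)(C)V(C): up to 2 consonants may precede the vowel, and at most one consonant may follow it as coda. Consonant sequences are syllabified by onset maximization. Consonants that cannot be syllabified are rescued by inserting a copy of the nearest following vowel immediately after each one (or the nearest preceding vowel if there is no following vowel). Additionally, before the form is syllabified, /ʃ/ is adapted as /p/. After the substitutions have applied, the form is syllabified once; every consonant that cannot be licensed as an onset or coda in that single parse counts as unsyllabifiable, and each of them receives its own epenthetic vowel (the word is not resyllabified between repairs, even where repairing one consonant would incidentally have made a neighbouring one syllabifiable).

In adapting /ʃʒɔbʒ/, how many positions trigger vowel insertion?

1

After substitution the input is /pʒɔbʒ/.
The unsyllabifiable consonants are /ʒ/; each receives one epenthetic vowel.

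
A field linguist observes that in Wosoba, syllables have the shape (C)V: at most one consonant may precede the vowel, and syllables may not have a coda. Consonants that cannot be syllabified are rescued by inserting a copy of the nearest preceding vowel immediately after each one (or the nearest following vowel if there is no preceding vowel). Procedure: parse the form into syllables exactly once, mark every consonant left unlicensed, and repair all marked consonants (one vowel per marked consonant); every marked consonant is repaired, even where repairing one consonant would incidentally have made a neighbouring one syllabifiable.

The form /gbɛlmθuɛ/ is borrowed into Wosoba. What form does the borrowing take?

Under (C)V, the unsyllabifiable consonants are /g/, /l/, /m/ (no codas are permitted; onsets are limited to one consonant).
Each unlicensed consonant becomes the onset of a new syllable: /g/ → /gɛ/, /l/ → /lɛ/, /m/ → /mɛ/.

gɛbɛlɛmɛθuɛ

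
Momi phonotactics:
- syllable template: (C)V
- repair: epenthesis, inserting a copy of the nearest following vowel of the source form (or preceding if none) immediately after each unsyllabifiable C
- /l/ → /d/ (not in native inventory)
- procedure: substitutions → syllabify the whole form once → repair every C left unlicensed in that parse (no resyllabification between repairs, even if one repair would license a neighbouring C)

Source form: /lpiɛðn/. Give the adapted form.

Substitution: /l/ → /d/, giving /dpiɛðn/.
Syllabifying with onset maximization leaves /d/, /ð/, /n/ stranded (no codas are permitted; onsets are limited to one consonant).
Inserting the epenthetic vowel yields /d/ → /di/, /ð/ → /ðɛ/, /n/ → /nɛ/.

dipiɛðɛnɛ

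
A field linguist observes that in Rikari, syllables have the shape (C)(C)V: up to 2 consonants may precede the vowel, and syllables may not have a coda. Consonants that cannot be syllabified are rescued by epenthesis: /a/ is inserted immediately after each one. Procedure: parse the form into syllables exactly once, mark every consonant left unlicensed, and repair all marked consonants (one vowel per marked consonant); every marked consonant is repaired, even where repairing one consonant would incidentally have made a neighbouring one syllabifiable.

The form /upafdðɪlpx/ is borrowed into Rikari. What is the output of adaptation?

The consonants /f/, /l/, /p/, /x/ cannot be parsed into a legal (C)(C)V syllable (no codas are permitted; onsets may contain at most 2 consonants).
Epenthesis after each stranded consonant: /f/ → /fa/, /l/ → /la/, /p/ → /pa/, /x/ → /xa/.

upafadðɪlapaxa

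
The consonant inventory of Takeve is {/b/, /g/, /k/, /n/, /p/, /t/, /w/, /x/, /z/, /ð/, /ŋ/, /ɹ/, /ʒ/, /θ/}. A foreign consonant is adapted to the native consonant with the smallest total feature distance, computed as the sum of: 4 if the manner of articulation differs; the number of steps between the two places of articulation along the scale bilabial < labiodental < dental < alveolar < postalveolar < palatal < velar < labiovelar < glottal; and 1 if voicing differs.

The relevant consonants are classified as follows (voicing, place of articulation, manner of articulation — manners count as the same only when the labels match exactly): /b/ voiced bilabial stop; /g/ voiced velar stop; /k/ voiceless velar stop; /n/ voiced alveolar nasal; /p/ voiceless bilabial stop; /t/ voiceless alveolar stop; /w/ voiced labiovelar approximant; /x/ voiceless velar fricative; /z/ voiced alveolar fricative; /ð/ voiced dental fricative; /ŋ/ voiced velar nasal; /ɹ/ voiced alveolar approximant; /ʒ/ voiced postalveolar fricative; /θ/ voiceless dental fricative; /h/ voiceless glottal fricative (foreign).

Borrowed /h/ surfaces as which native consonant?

/x/ is closest: same manner (fricative), place distance 2 (glottal→velar), same voicing; total 2. Next closest is /ʒ/ at distance 5.

x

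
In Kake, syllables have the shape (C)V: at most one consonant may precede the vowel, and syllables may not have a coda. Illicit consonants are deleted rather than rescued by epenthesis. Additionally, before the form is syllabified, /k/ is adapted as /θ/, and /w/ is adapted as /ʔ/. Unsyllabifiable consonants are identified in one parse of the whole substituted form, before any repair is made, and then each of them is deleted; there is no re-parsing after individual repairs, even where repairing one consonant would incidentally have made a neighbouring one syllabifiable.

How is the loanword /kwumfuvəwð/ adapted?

Substitution: /k/ → /θ/, /w/ → /ʔ/, giving /θʔumfuvəʔð/.
Syllabifying with onset maximization leaves /θ/, /m/, /ʔ/, /ð/ stranded (no codas are permitted; onsets are limited to one consonant).
Deletion applies to /θ/, /m/, /ʔ/, /ð/.

ʔufuvə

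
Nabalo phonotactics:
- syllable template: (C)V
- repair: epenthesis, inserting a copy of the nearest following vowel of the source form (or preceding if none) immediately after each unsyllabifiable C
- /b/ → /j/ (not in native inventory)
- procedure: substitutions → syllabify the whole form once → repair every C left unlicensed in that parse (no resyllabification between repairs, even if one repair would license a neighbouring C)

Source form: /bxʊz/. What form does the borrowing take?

Substitution: /b/ → /j/, giving /jxʊz/.
Under (C)V, the unsyllabifiable consonants are /j/, /z/ (no codas are permitted; onsets are limited to one consonant).
Inserting the epenthetic vowel yields /j/ → /jʊ/, /z/ → /zʊ/.

jʊxʊzʊ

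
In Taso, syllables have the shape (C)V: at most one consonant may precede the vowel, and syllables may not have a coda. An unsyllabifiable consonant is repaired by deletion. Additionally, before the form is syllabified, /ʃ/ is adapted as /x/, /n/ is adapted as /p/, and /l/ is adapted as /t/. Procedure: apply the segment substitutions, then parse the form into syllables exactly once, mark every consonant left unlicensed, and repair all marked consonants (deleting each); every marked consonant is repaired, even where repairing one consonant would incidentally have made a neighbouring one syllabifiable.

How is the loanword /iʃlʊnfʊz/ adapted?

Substitution: /ʃ/ → /x/, /l/ → /t/, /n/ → /p/, giving /ixtʊpfʊz/.
Under (C)V, the unsyllabifiable consonants are /x/, /p/, /z/ (no codas are permitted; onsets are limited to one consonant).
Deleting the stranded consonants removes /x/, /p/, /z/.

itʊfʊ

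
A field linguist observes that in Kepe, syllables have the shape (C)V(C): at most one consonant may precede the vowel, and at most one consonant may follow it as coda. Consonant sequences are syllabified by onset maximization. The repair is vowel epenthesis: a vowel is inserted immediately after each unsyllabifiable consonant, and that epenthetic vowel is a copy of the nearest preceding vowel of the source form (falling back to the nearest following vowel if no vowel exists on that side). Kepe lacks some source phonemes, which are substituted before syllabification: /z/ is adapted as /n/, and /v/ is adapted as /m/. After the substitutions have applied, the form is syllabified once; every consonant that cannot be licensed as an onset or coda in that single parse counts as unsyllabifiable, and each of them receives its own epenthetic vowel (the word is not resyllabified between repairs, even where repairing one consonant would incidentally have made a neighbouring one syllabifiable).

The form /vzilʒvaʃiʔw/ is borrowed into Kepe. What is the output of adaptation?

Substitution: /v/ → /m/, /z/ → /n/, giving /mnilʒmaʃiʔw/.
Under (C)V(C), the unsyllabifiable consonants are /m/, /ʒ/, /w/ (at most one coda consonant is licensed; onsets are limited to one consonant).
Inserting the epenthetic vowel yields /m/ → /mi/, /ʒ/ → /ʒi/, /w/ → /wi/.

minilʒimaʃiʔwi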